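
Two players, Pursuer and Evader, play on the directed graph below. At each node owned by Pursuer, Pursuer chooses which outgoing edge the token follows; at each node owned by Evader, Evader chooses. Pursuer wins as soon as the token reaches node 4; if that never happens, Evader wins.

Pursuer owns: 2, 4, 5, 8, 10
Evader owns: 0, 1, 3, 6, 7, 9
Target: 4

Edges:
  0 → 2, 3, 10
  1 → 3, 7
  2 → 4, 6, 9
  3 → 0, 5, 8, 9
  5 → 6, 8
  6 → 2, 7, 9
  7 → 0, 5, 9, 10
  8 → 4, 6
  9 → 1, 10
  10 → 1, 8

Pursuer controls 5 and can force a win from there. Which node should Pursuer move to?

A0 = {4}
A1: add {2, 8} — 2 (Pursuer) has 2→4; 8 (Pursuer) has 8→4.
A2: add {5, 10} — 5 (Pursuer) has 5→8; 10 (Pursuer) has 10→8.
A3 = A2; e.g. 0 (Evader) can still go to 3. Fixed point.
From 5, successor 8 is in the attractor (rank 1); the other successor 6 is not.

8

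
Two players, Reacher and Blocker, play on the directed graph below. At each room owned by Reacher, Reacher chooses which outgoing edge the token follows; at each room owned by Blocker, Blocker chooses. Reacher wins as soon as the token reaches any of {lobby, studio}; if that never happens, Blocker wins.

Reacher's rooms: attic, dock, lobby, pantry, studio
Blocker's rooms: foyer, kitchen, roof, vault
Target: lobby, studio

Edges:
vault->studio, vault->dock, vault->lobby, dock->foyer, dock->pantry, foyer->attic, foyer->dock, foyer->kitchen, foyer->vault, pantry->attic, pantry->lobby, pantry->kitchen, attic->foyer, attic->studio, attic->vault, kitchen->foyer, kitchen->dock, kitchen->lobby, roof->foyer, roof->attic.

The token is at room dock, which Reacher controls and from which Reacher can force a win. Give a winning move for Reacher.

pantry

A0 = {lobby, studio}
A1: add {attic, pantry} — attic (Reacher) has attic→studio; pantry (Reacher) has pantry→lobby.
A2: add {dock} — dock (Reacher) has dock→pantry.
A3: add {vault} — vault (Blocker): all of {studio, dock, lobby} already in.
A4 = A3; e.g. foyer (Blocker) can still go to kitchen. Fixed point.
From dock, successor pantry is in the attractor (rank 1); the other successor foyer is not.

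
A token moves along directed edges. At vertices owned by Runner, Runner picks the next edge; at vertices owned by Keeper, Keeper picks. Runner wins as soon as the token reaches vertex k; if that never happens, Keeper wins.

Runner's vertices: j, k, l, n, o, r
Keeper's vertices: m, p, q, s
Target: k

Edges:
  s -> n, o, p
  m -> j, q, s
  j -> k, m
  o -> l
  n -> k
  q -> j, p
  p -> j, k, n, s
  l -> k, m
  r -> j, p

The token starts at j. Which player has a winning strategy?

Runner

A0 = {k}
A1: add {j, l, n} — j (Runner) has j→k; l (Runner) has l→k; n (Runner) has n→k.
j ∈ A1, so Runner can force the target.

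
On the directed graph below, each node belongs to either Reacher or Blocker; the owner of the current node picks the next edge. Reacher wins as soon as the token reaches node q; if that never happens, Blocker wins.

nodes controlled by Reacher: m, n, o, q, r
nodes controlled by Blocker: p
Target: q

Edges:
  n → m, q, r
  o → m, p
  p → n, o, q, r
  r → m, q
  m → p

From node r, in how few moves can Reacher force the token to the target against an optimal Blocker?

A0 = {q}
A1: add {n, r} — n (Reacher) has n→q; r (Reacher) has r→q.
A2 = A1; e.g. m (Reacher) has no edge into A1. Fixed point.
r enters the attractor at level 1, so Reacher can force the target in 1 move from there.

1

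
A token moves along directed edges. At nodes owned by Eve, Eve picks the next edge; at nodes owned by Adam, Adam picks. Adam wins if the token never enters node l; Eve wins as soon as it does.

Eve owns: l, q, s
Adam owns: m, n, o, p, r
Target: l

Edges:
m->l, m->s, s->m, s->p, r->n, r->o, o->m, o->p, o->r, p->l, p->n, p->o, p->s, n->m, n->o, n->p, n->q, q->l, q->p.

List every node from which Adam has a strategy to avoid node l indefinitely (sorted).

m, n, o, p, r, s

A0 = {l}
A1: add {q} — q (Eve) has q→l.
A2 = A1; e.g. m (Adam) can still go to s. Fixed point.
Eve's attractor = {l, q}; Adam avoids the target exactly from the complement.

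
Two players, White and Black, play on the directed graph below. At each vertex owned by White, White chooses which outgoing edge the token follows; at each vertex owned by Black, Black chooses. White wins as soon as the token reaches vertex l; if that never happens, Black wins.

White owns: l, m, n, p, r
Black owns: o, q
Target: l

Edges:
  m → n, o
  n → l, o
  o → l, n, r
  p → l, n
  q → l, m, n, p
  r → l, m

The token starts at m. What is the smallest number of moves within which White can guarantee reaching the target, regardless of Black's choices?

A0 = {l}
A1: add {n, p, r} — n (White) has n→l; p (White) has p→l; r (White) has r→l.
A2: add {m, o} — m (White) has m→n; o (Black): all of {l, n, r} already in.
m enters the attractor at level 2, so White can force the target in 2 moves from there.

2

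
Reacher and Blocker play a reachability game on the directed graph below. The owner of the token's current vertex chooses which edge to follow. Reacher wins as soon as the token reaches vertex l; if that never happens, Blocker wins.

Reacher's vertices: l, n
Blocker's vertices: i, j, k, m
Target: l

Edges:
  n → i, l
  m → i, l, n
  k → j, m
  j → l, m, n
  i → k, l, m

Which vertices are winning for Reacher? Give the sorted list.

l, n

A0 = {l}
A1: add {n} — n (Reacher) has n→l.
A2 = A1; e.g. i (Blocker) can still go to k. Fixed point.
Reacher's winning region = {l, n}.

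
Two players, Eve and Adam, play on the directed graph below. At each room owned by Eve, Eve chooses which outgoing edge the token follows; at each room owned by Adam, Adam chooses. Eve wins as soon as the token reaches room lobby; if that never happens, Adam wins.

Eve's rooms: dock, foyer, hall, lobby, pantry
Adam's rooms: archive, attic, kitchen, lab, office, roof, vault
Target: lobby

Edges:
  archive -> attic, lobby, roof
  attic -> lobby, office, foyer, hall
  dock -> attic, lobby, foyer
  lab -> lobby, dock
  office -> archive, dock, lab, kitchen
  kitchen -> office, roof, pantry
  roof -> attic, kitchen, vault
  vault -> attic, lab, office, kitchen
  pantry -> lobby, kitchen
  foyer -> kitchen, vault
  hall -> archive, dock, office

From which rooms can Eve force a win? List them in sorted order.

dock, hall, lab, lobby, pantry

A0 = {lobby}
A1: add {dock, pantry} — dock (Eve) has dock→lobby; pantry (Eve) has pantry→lobby.
A2: add {hall, lab} — lab (Adam): all of {lobby, dock} already in; hall (Eve) has hall→dock.
A3 = A2; e.g. archive (Adam) can still go to attic. Fixed point.
Eve's winning region = {dock, hall, lab, lobby, pantry}.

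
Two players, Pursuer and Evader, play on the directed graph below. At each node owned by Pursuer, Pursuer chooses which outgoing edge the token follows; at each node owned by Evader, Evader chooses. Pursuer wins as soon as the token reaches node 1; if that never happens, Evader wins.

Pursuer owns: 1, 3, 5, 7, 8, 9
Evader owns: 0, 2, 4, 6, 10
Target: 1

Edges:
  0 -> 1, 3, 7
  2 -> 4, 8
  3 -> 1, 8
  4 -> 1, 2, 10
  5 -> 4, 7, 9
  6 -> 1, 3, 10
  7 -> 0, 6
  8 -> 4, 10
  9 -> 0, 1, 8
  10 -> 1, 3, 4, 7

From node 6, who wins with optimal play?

Evader

A0 = {1}
A1: add {3, 9} — 3 (Pursuer) has 3→1; 9 (Pursuer) has 9→1.
A2: add {5} — 5 (Pursuer) has 5→9.
A3 = A2; e.g. 0 (Evader) can still go to 7. Fixed point.
6 never enters the attractor, so Evader can avoid the target forever.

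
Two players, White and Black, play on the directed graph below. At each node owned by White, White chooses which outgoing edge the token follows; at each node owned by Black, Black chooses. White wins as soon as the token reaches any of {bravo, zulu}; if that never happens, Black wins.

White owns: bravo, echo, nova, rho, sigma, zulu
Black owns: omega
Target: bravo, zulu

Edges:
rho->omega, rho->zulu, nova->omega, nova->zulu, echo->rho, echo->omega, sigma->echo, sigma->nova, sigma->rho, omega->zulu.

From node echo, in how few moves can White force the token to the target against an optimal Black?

2

A0 = {bravo, zulu}
A1: add {nova, omega, rho} — nova (White) has nova→zulu; rho (White) has rho→zulu; omega (Black): all of {zulu} already in.
A2: add {echo, sigma} — sigma (White) has sigma→nova; echo (White) has echo→rho.
A2 = all vertices. Fixed point.
echo enters the attractor at level 2, so White can force the target in 2 moves from there.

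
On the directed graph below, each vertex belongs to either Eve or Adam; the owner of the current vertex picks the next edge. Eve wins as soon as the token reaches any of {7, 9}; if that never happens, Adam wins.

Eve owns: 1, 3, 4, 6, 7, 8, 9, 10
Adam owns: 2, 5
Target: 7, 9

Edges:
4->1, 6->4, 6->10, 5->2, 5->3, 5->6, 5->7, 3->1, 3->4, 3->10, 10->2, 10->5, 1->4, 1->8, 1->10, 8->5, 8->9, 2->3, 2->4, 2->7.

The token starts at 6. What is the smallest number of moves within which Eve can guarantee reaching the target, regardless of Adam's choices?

4

A0 = {7, 9}
A1: add {8} — 8 (Eve) has 8→9.
A2: add {1} — 1 (Eve) has 1→8.
A3: add {3, 4} — 3 (Eve) has 3→1; 4 (Eve) has 4→1.
A4: add {2, 6} — 2 (Adam): all of {3, 4, 7} already in; 6 (Eve) has 6→4.
6 enters the attractor at level 4, so Eve can force the target in 4 moves from there.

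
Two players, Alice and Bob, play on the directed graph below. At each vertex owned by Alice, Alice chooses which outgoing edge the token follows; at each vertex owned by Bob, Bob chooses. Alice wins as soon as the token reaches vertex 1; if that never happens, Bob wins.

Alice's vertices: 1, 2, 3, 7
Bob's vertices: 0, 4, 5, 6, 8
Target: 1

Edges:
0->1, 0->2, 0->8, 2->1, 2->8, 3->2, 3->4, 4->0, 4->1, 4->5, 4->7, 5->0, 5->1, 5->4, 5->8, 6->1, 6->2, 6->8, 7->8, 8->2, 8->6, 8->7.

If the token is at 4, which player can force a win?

Bob

A0 = {1}
A1: add {2} — 2 (Alice) has 2→1.
A2: add {3} — 3 (Alice) has 3→2.
A3 = A2; e.g. 0 (Bob) can still go to 8. Fixed point.
4 never enters the attractor, so Bob can avoid the target forever.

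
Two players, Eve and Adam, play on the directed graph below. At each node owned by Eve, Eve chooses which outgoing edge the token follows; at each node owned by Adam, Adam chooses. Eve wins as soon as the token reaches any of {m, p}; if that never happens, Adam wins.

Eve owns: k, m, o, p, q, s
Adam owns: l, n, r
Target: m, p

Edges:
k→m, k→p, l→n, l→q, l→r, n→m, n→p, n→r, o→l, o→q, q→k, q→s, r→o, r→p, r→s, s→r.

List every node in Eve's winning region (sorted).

A0 = {m, p}
A1: add {k} — k (Eve) has k→m.
A2: add {q} — q (Eve) has q→k.
A3: add {o} — o (Eve) has o→q.
A4 = A3; e.g. l (Adam) can still go to n. Fixed point.
Eve's winning region = {k, m, o, p, q}.

k, m, o, p, q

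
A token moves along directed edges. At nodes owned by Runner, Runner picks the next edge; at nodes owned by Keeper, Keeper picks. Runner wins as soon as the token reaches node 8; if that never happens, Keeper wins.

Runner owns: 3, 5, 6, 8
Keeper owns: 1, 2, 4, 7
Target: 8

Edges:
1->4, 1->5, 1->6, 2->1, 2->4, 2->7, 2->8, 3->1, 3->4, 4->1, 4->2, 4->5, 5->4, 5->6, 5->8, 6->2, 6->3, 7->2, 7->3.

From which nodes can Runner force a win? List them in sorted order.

A0 = {8}
A1: add {5} — 5 (Runner) has 5→8.
A2 = A1; e.g. 1 (Keeper) can still go to 4. Fixed point.
Runner's winning region = {5, 8}.

5, 8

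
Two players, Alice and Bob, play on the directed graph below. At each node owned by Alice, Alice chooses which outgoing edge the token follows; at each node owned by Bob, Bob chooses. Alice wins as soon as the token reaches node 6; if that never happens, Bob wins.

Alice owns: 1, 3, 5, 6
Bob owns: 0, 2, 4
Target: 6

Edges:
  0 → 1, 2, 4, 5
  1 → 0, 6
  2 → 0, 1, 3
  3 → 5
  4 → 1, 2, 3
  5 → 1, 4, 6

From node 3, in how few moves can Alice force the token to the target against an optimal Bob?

2

A0 = {6}
A1: add {1, 5} — 1 (Alice) has 1→6; 5 (Alice) has 5→6.
A2: add {3} — 3 (Alice) has 3→5.
A3 = A2; e.g. 0 (Bob) can still go to 2. Fixed point.
3 enters the attractor at level 2, so Alice can force the target in 2 moves from there.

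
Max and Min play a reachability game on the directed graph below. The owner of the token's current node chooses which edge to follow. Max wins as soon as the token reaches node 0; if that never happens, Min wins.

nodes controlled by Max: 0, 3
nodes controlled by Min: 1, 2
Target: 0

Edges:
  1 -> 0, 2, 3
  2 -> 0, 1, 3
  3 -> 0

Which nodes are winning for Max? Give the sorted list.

A0 = {0}
A1: add {3} — 3 (Max) has 3→0.
A2 = A1; e.g. 1 (Min) can still go to 2. Fixed point.
Max's winning region = {0, 3}.

0, 3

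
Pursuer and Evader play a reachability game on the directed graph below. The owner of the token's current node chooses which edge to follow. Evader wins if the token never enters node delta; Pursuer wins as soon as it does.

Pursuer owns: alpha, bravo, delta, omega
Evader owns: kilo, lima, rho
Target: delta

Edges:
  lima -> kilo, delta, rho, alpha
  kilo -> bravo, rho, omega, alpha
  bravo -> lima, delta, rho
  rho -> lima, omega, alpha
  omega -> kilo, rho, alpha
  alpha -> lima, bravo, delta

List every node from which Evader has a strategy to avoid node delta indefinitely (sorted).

kilo, lima, rho

A0 = {delta}
A1: add {alpha, bravo} — bravo (Pursuer) has bravo→delta; alpha (Pursuer) has alpha→delta.
A2: add {omega} — omega (Pursuer) has omega→alpha.
A3 = A2; e.g. lima (Evader) can still go to kilo. Fixed point.
Pursuer's attractor = {alpha, bravo, delta, omega}; Evader avoids the target exactly from the complement.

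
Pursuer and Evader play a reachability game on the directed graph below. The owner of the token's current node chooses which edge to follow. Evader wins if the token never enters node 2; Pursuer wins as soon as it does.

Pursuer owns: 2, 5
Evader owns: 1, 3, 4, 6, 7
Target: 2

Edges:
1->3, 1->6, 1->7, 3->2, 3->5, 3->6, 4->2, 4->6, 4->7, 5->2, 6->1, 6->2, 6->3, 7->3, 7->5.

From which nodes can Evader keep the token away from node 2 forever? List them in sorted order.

1, 3, 4, 6, 7

A0 = {2}
A1: add {5} — 5 (Pursuer) has 5→2.
A2 = A1; e.g. 1 (Evader) can still go to 3. Fixed point.
Pursuer's attractor = {2, 5}; Evader avoids the target exactly from the complement.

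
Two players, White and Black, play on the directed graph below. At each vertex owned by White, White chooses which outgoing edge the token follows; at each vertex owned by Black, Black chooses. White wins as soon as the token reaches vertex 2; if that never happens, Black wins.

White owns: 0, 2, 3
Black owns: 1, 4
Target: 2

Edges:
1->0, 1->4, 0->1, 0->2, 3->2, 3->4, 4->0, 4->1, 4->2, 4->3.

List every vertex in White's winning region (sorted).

A0 = {2}
A1: add {0, 3} — 0 (White) has 0→2; 3 (White) has 3→2.
A2 = A1; e.g. 1 (Black) can still go to 4. Fixed point.
White's winning region = {0, 2, 3}.

0, 2, 3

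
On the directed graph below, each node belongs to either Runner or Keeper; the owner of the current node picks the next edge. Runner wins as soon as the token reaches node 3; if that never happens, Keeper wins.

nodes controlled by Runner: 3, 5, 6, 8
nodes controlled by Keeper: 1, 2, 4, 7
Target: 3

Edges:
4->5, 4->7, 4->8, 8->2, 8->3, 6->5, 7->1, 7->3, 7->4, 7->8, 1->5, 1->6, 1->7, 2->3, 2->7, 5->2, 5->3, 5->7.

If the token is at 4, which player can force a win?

A0 = {3}
A1: add {5, 8} — 5 (Runner) has 5→3; 8 (Runner) has 8→3.
A2: add {6} — 6 (Runner) has 6→5.
A3 = A2; e.g. 1 (Keeper) can still go to 7. Fixed point.
4 never enters the attractor, so Keeper can avoid the target forever.

Keeper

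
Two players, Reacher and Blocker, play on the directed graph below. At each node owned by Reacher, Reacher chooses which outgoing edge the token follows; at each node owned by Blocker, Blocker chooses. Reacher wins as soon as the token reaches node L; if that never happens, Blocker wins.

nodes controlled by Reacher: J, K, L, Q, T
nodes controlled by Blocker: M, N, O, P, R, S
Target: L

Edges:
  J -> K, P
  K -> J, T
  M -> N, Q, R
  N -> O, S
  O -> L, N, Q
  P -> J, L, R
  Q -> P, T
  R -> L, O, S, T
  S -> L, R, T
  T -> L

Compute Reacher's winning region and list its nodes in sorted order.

A0 = {L}
A1: add {T} — T (Reacher) has T→L.
A2: add {K, Q} — K (Reacher) has K→T; Q (Reacher) has Q→T.
A3: add {J} — J (Reacher) has J→K.
A4 = A3; e.g. M (Blocker) can still go to N. Fixed point.
Reacher's winning region = {J, K, L, Q, T}.

J, K, L, Q, T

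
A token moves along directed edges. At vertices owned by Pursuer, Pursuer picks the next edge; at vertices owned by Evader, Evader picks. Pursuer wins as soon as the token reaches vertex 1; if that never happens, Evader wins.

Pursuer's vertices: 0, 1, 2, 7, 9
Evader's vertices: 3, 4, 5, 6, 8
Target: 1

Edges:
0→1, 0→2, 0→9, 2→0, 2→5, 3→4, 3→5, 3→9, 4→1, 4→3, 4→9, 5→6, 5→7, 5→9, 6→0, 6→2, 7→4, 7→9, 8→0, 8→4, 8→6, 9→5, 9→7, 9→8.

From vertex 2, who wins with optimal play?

Pursuer

A0 = {1}
A1: add {0} — 0 (Pursuer) has 0→1.
A2: add {2} — 2 (Pursuer) has 2→0.
2 ∈ A2, so Pursuer can force the target.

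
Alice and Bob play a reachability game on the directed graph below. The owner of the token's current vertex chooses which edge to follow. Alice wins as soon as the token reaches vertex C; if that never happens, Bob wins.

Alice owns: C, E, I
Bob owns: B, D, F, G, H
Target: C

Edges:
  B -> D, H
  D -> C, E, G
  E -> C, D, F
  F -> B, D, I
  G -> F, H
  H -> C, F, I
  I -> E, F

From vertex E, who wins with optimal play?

Alice

A0 = {C}
A1: add {E} — E (Alice) has E→C.
E ∈ A1, so Alice can force the target.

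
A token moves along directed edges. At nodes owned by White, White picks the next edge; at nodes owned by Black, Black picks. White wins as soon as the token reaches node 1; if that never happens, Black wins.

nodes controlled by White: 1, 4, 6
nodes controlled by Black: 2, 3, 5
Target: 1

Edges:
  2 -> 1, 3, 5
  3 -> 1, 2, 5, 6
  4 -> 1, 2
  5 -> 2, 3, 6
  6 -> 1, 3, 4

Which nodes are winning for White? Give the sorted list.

1, 4, 6

A0 = {1}
A1: add {4, 6} — 4 (White) has 4→1; 6 (White) has 6→1.
A2 = A1; e.g. 2 (Black) can still go to 3. Fixed point.
White's winning region = {1, 4, 6}.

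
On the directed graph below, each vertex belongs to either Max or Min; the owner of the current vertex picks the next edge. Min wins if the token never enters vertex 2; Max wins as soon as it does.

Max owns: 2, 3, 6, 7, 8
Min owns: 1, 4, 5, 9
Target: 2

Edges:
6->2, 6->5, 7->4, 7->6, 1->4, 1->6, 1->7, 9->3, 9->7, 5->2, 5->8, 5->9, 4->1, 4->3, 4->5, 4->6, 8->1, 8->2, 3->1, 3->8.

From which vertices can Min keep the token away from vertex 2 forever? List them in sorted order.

A0 = {2}
A1: add {6, 8} — 6 (Max) has 6→2; 8 (Max) has 8→2.
A2: add {3, 7} — 3 (Max) has 3→8; 7 (Max) has 7→6.
A3: add {9} — 9 (Min): all of {3, 7} already in.
A4: add {5} — 5 (Min): all of {2, 8, 9} already in.
A5 = A4; e.g. 1 (Min) can still go to 4. Fixed point.
Max's attractor = {2, 3, 5, 6, 7, 8, 9}; Min avoids the target exactly from the complement.

1, 4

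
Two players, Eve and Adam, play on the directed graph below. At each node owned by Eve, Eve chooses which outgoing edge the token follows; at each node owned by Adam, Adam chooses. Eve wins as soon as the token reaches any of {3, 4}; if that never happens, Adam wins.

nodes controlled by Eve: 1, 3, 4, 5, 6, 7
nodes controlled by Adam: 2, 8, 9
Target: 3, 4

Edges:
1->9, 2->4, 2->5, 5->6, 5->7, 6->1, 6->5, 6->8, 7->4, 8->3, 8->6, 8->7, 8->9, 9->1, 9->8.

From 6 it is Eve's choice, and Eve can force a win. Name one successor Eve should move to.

5

A0 = {3, 4}
A1: add {7} — 7 (Eve) has 7→4.
A2: add {5} — 5 (Eve) has 5→7.
A3: add {2, 6} — 2 (Adam): all of {4, 5} already in; 6 (Eve) has 6→5.
A4 = A3; e.g. 1 (Eve) has no edge into A3. Fixed point.
From 6, successor 5 is in the attractor (rank 2); the other successors 1, 8 are not.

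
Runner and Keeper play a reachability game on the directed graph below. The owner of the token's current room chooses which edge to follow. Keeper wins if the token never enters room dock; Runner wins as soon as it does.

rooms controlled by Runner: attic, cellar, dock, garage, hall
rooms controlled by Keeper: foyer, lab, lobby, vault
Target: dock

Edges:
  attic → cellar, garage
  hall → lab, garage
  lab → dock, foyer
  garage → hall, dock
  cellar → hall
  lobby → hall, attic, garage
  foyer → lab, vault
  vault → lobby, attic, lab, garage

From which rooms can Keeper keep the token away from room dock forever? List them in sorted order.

A0 = {dock}
A1: add {garage} — garage (Runner) has garage→dock.
A2: add {attic, hall} — hall (Runner) has hall→garage; attic (Runner) has attic→garage.
A3: add {cellar, lobby} — lobby (Keeper): all of {hall, attic, garage} already in; cellar (Runner) has cellar→hall.
A4 = A3; e.g. lab (Keeper) can still go to foyer. Fixed point.
Runner's attractor = {attic, cellar, dock, garage, hall, lobby}; Keeper avoids the target exactly from the complement.

foyer, lab, vault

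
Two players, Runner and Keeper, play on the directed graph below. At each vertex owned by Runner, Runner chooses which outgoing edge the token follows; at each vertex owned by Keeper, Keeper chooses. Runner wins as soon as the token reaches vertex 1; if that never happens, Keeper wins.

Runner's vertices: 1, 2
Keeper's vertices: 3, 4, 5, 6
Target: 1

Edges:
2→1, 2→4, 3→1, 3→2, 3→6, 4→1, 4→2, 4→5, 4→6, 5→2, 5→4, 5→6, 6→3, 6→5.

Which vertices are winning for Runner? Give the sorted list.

A0 = {1}
A1: add {2} — 2 (Runner) has 2→1.
A2 = A1; e.g. 3 (Keeper) can still go to 6. Fixed point.
Runner's winning region = {1, 2}.

1, 2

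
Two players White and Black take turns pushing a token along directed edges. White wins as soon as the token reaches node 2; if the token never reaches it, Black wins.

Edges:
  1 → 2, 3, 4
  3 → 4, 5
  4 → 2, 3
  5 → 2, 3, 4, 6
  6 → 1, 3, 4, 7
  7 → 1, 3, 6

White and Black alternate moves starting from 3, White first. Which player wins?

Black

Track states (vertex, player-to-move).
A0 = {(2,White), (2,Black)}
A1: add {(1,White), (4,White), (5,White)}.
A2: add {(3,Black)}.
A3: add {(6,White), (7,White)}.
A4 = A3; e.g. (1,Black) stays out. (3,White) never enters ⇒ Black avoids the target.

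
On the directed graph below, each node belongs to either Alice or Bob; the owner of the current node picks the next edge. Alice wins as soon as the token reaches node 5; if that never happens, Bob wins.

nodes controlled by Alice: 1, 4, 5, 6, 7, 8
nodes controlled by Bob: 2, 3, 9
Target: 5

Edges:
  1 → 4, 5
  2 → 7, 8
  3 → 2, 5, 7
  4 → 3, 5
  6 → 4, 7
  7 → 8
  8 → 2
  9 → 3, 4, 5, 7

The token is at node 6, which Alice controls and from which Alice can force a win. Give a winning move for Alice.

4

A0 = {5}
A1: add {1, 4} — 1 (Alice) has 1→5; 4 (Alice) has 4→5.
A2: add {6} — 6 (Alice) has 6→4.
A3 = A2; e.g. 2 (Bob) can still go to 7. Fixed point.
From 6, successor 4 is in the attractor (rank 1); the other successor 7 is not.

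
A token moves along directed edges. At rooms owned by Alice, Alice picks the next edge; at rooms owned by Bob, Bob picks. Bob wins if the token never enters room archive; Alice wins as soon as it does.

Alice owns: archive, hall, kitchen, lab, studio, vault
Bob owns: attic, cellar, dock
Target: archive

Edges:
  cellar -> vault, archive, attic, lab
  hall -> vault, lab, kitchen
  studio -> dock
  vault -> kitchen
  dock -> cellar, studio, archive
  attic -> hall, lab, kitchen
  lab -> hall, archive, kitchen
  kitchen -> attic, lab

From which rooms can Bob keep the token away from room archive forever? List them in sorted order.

A0 = {archive}
A1: add {lab} — lab (Alice) has lab→archive.
A2: add {hall, kitchen} — hall (Alice) has hall→lab; kitchen (Alice) has kitchen→lab.
A3: add {attic, vault} — vault (Alice) has vault→kitchen; attic (Bob): all of {hall, lab, kitchen} already in.
A4: add {cellar} — cellar (Bob): all of {vault, archive, attic, lab} already in.
A5 = A4; e.g. studio (Alice) has no edge into A4. Fixed point.
Alice's attractor = {archive, attic, cellar, hall, kitchen, lab, vault}; Bob avoids the target exactly from the complement.

dock, studio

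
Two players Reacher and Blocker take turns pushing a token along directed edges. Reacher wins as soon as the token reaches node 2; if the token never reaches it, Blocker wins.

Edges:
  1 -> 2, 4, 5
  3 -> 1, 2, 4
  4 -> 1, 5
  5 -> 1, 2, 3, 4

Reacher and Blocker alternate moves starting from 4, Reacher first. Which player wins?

Blocker

Track states (vertex, player-to-move).
A0 = {(2,Reacher), (2,Blocker)}
A1: add {(1,Reacher), (3,Reacher), (5,Reacher)}.
A2: add {(4,Blocker)}.
A3 = A2; e.g. (1,Blocker) stays out. (4,Reacher) never enters ⇒ Blocker avoids the target.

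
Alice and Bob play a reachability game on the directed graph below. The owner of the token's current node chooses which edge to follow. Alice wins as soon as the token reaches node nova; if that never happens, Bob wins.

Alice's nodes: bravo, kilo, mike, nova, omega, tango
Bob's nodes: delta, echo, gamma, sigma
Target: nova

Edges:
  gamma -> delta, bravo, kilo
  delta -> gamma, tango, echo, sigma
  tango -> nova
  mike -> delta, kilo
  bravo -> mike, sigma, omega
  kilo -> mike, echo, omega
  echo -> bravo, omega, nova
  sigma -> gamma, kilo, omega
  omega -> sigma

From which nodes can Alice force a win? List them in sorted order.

A0 = {nova}
A1: add {tango} — tango (Alice) has tango→nova.
A2 = A1; e.g. gamma (Bob) can still go to delta. Fixed point.
Alice's winning region = {nova, tango}.

nova, tango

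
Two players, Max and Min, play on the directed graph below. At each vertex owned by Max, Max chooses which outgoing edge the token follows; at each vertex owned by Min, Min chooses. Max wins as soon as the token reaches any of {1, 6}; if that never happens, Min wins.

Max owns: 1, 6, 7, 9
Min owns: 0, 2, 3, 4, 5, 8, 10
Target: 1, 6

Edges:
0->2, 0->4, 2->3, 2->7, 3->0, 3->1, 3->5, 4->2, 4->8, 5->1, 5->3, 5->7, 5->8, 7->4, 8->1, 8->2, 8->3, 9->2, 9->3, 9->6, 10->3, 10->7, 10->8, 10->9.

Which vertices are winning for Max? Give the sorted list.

A0 = {1, 6}
A1: add {9} — 9 (Max) has 9→6.
A2 = A1; e.g. 0 (Min) can still go to 2. Fixed point.
Max's winning region = {1, 6, 9}.

1, 6, 9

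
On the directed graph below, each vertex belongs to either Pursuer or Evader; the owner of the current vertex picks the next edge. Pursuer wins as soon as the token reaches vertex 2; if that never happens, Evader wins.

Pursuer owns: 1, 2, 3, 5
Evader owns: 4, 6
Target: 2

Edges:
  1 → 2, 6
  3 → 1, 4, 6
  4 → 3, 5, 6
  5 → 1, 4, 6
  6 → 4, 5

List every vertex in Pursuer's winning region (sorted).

A0 = {2}
A1: add {1} — 1 (Pursuer) has 1→2.
A2: add {3, 5} — 3 (Pursuer) has 3→1; 5 (Pursuer) has 5→1.
A3 = A2; e.g. 4 (Evader) can still go to 6. Fixed point.
Pursuer's winning region = {1, 2, 3, 5}.

1, 2, 3, 5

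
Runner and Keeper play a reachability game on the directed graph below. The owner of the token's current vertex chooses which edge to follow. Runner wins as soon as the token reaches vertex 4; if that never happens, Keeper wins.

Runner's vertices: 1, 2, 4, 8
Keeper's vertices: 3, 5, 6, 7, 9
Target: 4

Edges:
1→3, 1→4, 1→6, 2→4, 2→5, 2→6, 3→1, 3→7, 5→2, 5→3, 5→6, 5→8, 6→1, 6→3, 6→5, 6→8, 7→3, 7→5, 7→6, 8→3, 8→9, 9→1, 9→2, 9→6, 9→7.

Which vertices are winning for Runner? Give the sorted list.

A0 = {4}
A1: add {1, 2} — 1 (Runner) has 1→4; 2 (Runner) has 2→4.
A2 = A1; e.g. 3 (Keeper) can still go to 7. Fixed point.
Runner's winning region = {1, 2, 4}.

1, 2, 4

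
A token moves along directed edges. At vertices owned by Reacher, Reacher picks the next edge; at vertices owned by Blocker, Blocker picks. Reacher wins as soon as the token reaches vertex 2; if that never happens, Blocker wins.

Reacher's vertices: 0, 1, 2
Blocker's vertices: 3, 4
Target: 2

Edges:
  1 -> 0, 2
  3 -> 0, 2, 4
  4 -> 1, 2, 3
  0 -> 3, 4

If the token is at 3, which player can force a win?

Blocker

A0 = {2}
A1: add {1} — 1 (Reacher) has 1→2.
A2 = A1; e.g. 0 (Reacher) has no edge into A1. Fixed point.
3 never enters the attractor, so Blocker can avoid the target forever.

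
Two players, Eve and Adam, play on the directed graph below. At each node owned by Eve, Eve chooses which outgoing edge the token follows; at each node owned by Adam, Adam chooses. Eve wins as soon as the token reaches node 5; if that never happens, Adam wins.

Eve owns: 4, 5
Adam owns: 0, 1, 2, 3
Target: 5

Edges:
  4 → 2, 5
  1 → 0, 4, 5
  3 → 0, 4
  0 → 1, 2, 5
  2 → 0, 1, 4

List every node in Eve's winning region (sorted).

A0 = {5}
A1: add {4} — 4 (Eve) has 4→5.
A2 = A1; e.g. 0 (Adam) can still go to 1. Fixed point.
Eve's winning region = {4, 5}.

4, 5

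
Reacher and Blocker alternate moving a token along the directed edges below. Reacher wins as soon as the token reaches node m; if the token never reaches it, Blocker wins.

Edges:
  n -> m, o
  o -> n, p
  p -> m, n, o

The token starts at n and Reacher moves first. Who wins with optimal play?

Track states (vertex, player-to-move).
A0 = {(m,Reacher), (m,Blocker)}
A1: add {(n,Reacher), (p,Reacher)}.
(n,Reacher) ∈ A1 ⇒ Reacher forces the target.

Reacher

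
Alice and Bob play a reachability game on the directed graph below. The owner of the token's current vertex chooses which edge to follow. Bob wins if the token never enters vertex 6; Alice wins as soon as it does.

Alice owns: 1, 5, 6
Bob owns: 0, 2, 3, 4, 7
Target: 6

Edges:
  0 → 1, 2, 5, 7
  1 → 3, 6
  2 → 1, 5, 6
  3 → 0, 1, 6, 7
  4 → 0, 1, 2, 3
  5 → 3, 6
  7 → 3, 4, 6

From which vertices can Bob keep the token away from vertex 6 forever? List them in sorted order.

A0 = {6}
A1: add {1, 5} — 1 (Alice) has 1→6; 5 (Alice) has 5→6.
A2: add {2} — 2 (Bob): all of {1, 5, 6} already in.
A3 = A2; e.g. 0 (Bob) can still go to 7. Fixed point.
Alice's attractor = {1, 2, 5, 6}; Bob avoids the target exactly from the complement.

0, 3, 4, 7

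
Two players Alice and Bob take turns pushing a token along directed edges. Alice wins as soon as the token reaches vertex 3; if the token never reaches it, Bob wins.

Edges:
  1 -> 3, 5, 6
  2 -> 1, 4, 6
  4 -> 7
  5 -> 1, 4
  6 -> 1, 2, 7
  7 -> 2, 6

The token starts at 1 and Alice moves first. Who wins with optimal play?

Alice

Track states (vertex, player-to-move).
A0 = {(3,Alice), (3,Bob)}
A1: add {(1,Alice)}.
(1,Alice) ∈ A1 ⇒ Alice forces the target.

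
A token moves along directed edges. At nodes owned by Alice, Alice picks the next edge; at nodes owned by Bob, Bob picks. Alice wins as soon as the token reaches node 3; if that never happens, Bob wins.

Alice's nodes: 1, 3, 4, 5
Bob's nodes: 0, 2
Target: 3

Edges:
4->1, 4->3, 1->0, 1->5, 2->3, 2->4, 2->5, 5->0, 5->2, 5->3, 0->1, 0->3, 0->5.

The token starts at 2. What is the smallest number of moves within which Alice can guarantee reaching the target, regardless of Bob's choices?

A0 = {3}
A1: add {4, 5} — 4 (Alice) has 4→3; 5 (Alice) has 5→3.
A2: add {1, 2} — 1 (Alice) has 1→5; 2 (Bob): all of {3, 4, 5} already in.
2 enters the attractor at level 2, so Alice can force the target in 2 moves from there.

2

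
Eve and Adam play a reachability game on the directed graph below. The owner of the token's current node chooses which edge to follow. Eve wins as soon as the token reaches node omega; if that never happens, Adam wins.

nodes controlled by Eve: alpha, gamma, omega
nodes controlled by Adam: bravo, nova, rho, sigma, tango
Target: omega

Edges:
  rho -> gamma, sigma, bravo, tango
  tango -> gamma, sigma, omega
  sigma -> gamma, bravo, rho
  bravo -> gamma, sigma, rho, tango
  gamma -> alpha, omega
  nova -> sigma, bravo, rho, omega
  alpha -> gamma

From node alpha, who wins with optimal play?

Eve

A0 = {omega}
A1: add {gamma} — gamma (Eve) has gamma→omega.
A2: add {alpha} — alpha (Eve) has alpha→gamma.
A3 = A2; e.g. sigma (Adam) can still go to bravo. Fixed point.
alpha ∈ A2, so Eve can force the target.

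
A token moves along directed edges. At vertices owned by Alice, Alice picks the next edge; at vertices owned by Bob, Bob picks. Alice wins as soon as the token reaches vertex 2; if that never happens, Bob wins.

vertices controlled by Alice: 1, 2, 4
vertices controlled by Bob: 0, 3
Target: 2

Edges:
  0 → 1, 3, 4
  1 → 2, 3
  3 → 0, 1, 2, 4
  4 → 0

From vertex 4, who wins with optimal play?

A0 = {2}
A1: add {1} — 1 (Alice) has 1→2.
A2 = A1; e.g. 0 (Bob) can still go to 3. Fixed point.
4 never enters the attractor, so Bob can avoid the target forever.

Bob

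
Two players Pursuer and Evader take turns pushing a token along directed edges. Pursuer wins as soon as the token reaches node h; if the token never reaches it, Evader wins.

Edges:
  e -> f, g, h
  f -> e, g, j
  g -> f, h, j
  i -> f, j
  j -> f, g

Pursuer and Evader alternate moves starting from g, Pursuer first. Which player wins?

Track states (vertex, player-to-move).
A0 = {(h,Pursuer), (h,Evader)}
A1: add {(e,Pursuer), (g,Pursuer)}.
(g,Pursuer) ∈ A1 ⇒ Pursuer forces the target.

Pursuer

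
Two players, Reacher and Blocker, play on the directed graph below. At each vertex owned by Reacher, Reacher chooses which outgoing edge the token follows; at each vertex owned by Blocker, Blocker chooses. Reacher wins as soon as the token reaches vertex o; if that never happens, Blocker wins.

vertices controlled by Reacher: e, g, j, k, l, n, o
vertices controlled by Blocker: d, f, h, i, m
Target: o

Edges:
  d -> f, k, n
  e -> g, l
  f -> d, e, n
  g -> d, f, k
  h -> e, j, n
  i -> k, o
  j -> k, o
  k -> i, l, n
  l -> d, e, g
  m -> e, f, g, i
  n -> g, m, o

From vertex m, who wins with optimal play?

A0 = {o}
A1: add {j, n} — j (Reacher) has j→o; n (Reacher) has n→o.
A2: add {k} — k (Reacher) has k→n.
A3: add {g, i} — g (Reacher) has g→k; i (Blocker): all of {k, o} already in.
A4: add {e, l} — e (Reacher) has e→g; l (Reacher) has l→g.
A5: add {h} — h (Blocker): all of {e, j, n} already in.
A6 = A5; e.g. d (Blocker) can still go to f. Fixed point.
m never enters the attractor, so Blocker can avoid the target forever.

Blocker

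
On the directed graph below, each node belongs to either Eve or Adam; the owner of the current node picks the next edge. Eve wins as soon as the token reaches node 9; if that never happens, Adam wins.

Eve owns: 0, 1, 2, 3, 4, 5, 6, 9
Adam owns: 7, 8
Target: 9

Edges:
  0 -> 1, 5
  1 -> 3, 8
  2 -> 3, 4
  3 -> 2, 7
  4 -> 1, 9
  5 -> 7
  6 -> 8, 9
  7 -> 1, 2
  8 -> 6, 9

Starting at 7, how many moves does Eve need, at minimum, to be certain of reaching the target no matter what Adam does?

4

A0 = {9}
A1: add {4, 6} — 4 (Eve) has 4→9; 6 (Eve) has 6→9.
A2: add {2, 8} — 2 (Eve) has 2→4; 8 (Adam): all of {6, 9} already in.
A3: add {1, 3} — 1 (Eve) has 1→8; 3 (Eve) has 3→2.
A4: add {0, 7} — 0 (Eve) has 0→1; 7 (Adam): all of {1, 2} already in.
7 enters the attractor at level 4, so Eve can force the target in 4 moves from there.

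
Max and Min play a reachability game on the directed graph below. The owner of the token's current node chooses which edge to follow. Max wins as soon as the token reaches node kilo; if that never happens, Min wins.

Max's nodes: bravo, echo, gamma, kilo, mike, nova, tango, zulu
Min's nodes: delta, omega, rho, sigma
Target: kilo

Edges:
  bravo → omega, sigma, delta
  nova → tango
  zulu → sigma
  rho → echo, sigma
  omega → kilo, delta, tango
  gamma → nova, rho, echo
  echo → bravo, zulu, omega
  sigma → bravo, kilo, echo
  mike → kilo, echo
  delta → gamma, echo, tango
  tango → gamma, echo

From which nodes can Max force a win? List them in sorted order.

A0 = {kilo}
A1: add {mike} — mike (Max) has mike→kilo.
A2 = A1; e.g. bravo (Max) has no edge into A1. Fixed point.
Max's winning region = {kilo, mike}.

kilo, mike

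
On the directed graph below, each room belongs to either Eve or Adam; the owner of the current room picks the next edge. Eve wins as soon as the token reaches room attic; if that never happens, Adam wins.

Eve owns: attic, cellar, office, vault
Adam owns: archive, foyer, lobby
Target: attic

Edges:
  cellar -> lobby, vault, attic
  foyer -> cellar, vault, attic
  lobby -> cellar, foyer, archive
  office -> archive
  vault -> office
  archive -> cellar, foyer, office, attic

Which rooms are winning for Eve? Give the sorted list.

A0 = {attic}
A1: add {cellar} — cellar (Eve) has cellar→attic.
A2 = A1; e.g. foyer (Adam) can still go to vault. Fixed point.
Eve's winning region = {attic, cellar}.

attic, cellar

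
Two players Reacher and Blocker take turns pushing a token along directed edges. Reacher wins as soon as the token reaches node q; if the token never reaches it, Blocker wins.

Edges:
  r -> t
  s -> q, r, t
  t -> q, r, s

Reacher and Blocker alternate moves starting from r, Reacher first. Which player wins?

Track states (vertex, player-to-move).
A0 = {(q,Reacher), (q,Blocker)}
A1: add {(s,Reacher), (t,Reacher)}.
A2: add {(r,Blocker)}.
A3 = A2; e.g. (r,Reacher) stays out. (r,Reacher) never enters ⇒ Blocker avoids the target.

Blocker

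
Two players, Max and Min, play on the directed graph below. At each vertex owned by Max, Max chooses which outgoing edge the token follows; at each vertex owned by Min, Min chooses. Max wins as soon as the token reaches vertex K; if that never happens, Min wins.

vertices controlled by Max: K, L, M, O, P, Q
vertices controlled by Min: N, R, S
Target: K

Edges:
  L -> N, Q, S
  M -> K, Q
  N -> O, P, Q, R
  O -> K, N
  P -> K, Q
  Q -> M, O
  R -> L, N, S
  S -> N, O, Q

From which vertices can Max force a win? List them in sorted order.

A0 = {K}
A1: add {M, O, P} — M (Max) has M→K; O (Max) has O→K; P (Max) has P→K.
A2: add {Q} — Q (Max) has Q→M.
A3: add {L} — L (Max) has L→Q.
A4 = A3; e.g. N (Min) can still go to R. Fixed point.
Max's winning region = {K, L, M, O, P, Q}.

K, L, M, O, P, Q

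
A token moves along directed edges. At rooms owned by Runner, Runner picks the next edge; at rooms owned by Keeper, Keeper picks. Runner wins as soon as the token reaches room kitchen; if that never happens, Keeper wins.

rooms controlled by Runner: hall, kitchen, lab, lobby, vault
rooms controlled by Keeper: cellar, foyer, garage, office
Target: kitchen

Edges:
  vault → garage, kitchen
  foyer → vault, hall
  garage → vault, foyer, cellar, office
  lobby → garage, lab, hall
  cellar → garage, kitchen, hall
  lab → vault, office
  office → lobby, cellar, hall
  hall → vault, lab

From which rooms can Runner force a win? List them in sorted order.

A0 = {kitchen}
A1: add {vault} — vault (Runner) has vault→kitchen.
A2: add {hall, lab} — lab (Runner) has lab→vault; hall (Runner) has hall→vault.
A3: add {foyer, lobby} — foyer (Keeper): all of {vault, hall} already in; lobby (Runner) has lobby→lab.
A4 = A3; e.g. garage (Keeper) can still go to cellar. Fixed point.
Runner's winning region = {foyer, hall, kitchen, lab, lobby, vault}.

foyer, hall, kitchen, lab, lobby, vault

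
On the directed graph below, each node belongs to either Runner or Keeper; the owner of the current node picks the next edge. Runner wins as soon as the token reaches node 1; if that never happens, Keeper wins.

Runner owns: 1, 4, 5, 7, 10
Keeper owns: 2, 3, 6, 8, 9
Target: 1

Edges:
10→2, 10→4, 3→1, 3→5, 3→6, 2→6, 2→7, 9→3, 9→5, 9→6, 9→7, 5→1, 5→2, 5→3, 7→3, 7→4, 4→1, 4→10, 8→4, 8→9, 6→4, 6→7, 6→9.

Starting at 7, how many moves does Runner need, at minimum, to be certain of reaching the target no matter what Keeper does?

2

A0 = {1}
A1: add {4, 5} — 4 (Runner) has 4→1; 5 (Runner) has 5→1.
A2: add {7, 10} — 7 (Runner) has 7→4; 10 (Runner) has 10→4.
A3 = A2; e.g. 2 (Keeper) can still go to 6. Fixed point.
7 enters the attractor at level 2, so Runner can force the target in 2 moves from there.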